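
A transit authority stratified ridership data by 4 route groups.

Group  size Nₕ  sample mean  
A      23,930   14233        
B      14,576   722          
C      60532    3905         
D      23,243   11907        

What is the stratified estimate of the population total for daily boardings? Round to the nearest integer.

864251423

Population total = Σ Nₕ·x̄ₕ (each stratum's size times its mean).
23930·14233 + 14576·722 + 60532·3905 + 23243·11907 = 340595690 + 10523872 + 236377460 + 276754401 = 864251423.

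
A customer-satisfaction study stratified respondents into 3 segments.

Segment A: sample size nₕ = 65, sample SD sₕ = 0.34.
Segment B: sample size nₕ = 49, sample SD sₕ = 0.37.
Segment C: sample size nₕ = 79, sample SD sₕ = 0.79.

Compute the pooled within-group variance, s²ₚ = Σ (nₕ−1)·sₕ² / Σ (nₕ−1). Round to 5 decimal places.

A: (65−1)·0.34² = 64·0.1156 = 7.3984
B: (49−1)·0.37² = 48·0.1369 = 6.5712
C: (79−1)·0.79² = 78·0.6241 = 48.6798
Numerator = 62.6494; denominator = Σ(nₕ−1) = 190.
s²ₚ = 62.6494/190 = 0.3297337... → 0.32973.

0.32973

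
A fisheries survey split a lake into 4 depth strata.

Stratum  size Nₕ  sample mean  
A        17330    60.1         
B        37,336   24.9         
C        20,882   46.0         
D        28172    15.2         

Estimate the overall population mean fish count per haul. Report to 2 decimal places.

32.39

N = 17330 + 37336 + 20882 + 28172 = 103720.
Overall mean = Σ (Nₕ/N)·x̄ₕ — weight by population share, not a simple average.
Σ Nₕx̄ₕ = 17330·60.1 + 37336·24.9 + 20882·46.0 + 28172·15.2 = 1041533 + 929666.4 + 960572 + 428214.4 = 3359985.8.
Divide by N: 3359985.8 / 103720 = 32.3948... → 32.39.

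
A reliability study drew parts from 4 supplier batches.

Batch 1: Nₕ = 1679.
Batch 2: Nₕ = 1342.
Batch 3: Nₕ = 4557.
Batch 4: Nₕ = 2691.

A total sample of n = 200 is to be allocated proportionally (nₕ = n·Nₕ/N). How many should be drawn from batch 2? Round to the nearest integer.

26

N = 1679 + 1342 + 4557 + 2691 = 10269.
n_2 = 200·1342/10269 = 26.137... → 26.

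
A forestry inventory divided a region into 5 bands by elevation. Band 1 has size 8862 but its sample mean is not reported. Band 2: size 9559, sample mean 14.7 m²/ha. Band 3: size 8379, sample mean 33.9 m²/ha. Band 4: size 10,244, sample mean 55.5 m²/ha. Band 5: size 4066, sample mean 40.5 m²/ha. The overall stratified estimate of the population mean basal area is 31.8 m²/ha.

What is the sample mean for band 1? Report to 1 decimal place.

16.9

Σ Nₕx̄ₕ = N·μ, so 8862·x̄_1 = 41110·31.8 − (9559·14.7 + 8379·33.9 + 10244·55.5 + 4066·40.5).
= 1307298 − 1157780.4 = 149517.6.
x̄_1 = 149517.6 / 8862 = 16.872... → 16.9.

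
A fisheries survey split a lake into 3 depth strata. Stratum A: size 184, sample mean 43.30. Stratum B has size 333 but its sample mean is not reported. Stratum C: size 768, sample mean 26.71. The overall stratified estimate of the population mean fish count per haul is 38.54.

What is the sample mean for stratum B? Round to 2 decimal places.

63.19

Σ Nₕx̄ₕ = N·μ, so 333·x̄_B = 1285·38.54 − (184·43.30 + 768·26.71).
= 49523.9 − 28480.48 = 21043.42.
x̄_B = 21043.42 / 333 = 63.1935... → 63.19.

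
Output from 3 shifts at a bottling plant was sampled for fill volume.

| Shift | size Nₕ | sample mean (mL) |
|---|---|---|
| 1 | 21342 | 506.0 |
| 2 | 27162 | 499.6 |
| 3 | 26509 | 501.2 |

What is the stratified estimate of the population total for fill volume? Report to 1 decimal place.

Estimate total by summing Nₕ·x̄ₕ over strata.
21342·506.0 + 27162·499.6 + 26509·501.2 = 10799052 + 13570135.2 + 13286310.8 = 37655498.0.

37655498.0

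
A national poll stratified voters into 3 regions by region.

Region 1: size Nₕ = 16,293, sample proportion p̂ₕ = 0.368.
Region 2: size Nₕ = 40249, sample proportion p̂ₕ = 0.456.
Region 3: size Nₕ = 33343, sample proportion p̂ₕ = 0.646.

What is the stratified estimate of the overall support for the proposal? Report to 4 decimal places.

0.5105

Wₕ = Nₕ/N with N = 89885: 0.1813, 0.4478, 0.3710.
p̂_st = 0.1813·0.368 + 0.4478·0.456 + 0.3710·0.646 ≈ 0.510530... → 0.5105.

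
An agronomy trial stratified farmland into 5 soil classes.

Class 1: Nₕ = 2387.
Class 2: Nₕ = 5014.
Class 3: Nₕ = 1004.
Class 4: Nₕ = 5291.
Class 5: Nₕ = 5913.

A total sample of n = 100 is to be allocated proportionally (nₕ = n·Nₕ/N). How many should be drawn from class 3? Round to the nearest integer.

5

Share of class 3 = 1004/19609 = 0.05120.
Allocate 100 × 0.05120 = 5.120... → 5.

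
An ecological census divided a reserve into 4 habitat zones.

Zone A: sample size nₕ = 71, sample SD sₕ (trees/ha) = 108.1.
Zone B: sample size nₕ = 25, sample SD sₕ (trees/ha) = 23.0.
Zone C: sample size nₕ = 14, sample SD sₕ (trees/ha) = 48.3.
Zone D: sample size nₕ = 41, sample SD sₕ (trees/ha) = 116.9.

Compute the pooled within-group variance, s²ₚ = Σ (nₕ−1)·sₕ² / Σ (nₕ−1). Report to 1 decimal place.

A: (71−1)·108.1² = 70·11685.61 = 817992.7
B: (25−1)·23.0² = 24·529 = 12696
C: (14−1)·48.3² = 13·2332.89 = 30327.57
D: (41−1)·116.9² = 40·13665.61 = 546624.4
Numerator = 1407640.67; denominator = Σ(nₕ−1) = 147.
s²ₚ = 1407640.67/147 = 9575.787... → 9575.8.

9575.8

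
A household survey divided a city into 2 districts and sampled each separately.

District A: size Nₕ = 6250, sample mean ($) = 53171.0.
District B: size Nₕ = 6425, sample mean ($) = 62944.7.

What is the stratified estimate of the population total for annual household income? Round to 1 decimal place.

736738447.5

Estimate total by summing Nₕ·x̄ₕ over strata.
6250·53171.0 + 6425·62944.7 = 332318750 + 404419697.5 = 736738447.5.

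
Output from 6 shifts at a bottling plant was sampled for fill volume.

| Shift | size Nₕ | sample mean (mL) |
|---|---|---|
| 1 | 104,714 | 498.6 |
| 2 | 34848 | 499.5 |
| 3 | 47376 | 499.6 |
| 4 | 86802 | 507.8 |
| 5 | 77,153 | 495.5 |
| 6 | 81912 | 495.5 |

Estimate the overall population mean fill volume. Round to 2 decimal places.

499.49

N = 432805; weights Wₕ = Nₕ/N = (0.2419, 0.0805, 0.1095, 0.2006, 0.1783, 0.1893).
x̄_st = Σ Wₕ·x̄ₕ = 0.2419·498.6 + 0.0805·499.5 + 0.1095·499.6 + 0.2006·507.8 + 0.1783·495.5 + 0.1893·495.5 ≈ 499.4877...
→ 499.49.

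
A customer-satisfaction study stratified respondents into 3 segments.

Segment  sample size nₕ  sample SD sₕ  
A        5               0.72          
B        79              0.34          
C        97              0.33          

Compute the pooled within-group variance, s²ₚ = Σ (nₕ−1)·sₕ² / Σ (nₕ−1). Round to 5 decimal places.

A: (5−1)·0.72² = 4·0.5184 = 2.0736
B: (79−1)·0.34² = 78·0.1156 = 9.0168
C: (97−1)·0.33² = 96·0.1089 = 10.4544
Numerator = 21.5448; denominator = Σ(nₕ−1) = 178.
s²ₚ = 21.5448/178 = 0.1210382... → 0.12104.

0.12104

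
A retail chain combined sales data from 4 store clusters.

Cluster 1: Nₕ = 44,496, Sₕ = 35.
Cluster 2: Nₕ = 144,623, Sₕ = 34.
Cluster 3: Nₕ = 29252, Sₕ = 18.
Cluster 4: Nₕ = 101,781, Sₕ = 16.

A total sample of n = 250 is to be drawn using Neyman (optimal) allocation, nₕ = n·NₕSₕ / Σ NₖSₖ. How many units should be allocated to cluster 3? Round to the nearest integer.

1: NₕSₕ = 44496·35 = 1557360
2: NₕSₕ = 144623·34 = 4917182
3: NₕSₕ = 29252·18 = 526536
4: NₕSₕ = 101781·16 = 1628496
Σ NₕSₕ = 8629574.
n_3 = 250·526536/8629574 = 15.254... → 15.

15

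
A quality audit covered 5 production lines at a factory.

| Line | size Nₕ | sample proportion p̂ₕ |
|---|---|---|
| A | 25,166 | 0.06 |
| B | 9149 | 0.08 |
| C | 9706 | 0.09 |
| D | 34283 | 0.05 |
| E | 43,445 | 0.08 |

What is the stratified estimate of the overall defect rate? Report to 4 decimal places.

0.0682

Wₕ = Nₕ/N with N = 121749: 0.2067, 0.0751, 0.0797, 0.2816, 0.3568.
p̂_st = 0.2067·0.06 + 0.0751·0.08 + 0.0797·0.09 + 0.2816·0.05 + 0.3568·0.08 ≈ 0.068216... → 0.0682.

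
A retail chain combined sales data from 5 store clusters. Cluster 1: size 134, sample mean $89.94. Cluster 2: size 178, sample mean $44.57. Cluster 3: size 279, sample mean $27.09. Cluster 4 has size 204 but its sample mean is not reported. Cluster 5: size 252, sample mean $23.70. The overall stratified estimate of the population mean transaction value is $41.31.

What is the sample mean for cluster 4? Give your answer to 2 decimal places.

Σ Nₕx̄ₕ = N·μ, so 204·x̄_4 = 1047·41.31 − (134·89.94 + 178·44.57 + 279·27.09 + 252·23.70).
= 43251.57 − 33515.93 = 9735.64.
x̄_4 = 9735.64 / 204 = 47.7237... → 47.72.

47.72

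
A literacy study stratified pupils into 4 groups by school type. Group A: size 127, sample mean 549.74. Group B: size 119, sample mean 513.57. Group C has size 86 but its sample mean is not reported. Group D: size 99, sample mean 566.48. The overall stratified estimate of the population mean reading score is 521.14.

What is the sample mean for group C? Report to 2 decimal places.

N = 127 + 119 + 86 + 99 = 431.
Overall total = μ·N = 521.14·431 = 224611.34.
Subtract the known strata: 127·549.74 + 119·513.57 + 99·566.48 = 187013.33.
Remaining total for group C: 224611.34 − 187013.33 = 37598.01.
Divide by its size: 37598.01 / 86 = 437.1862... → 437.19.

437.19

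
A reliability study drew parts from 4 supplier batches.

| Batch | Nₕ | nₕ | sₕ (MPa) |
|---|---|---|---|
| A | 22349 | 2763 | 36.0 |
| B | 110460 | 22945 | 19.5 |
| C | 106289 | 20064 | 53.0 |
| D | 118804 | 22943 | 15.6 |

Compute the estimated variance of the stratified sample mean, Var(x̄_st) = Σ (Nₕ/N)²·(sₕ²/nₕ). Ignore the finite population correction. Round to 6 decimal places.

N = 357902; Wₕ = Nₕ/N.
batch A: (22349/357902)²·36.0²/2763 = 0.001828993
batch B: (110460/357902)²·19.5²/22945 = 0.001578567
batch C: (106289/357902)²·53.0²/20064 = 0.012347602
batch D: (118804/357902)²·15.6²/22943 = 0.001168780
Sum = 0.016923942 → 0.016924.

0.016924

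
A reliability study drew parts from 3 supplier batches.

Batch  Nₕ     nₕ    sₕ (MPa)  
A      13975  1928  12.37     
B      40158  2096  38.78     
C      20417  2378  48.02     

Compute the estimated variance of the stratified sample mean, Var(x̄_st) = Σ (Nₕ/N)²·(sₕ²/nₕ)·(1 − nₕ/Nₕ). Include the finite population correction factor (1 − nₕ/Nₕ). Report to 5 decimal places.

0.26399

N = 74550; Wₕ = Nₕ/N.
batch A: (13975/74550)²·12.37²/1928·(1 − 1928/13975) = 0.00240418
batch B: (40158/74550)²·38.78²/2096·(1 − 2096/40158) = 0.19732982
batch C: (20417/74550)²·48.02²/2378·(1 − 2378/20417) = 0.06426012
Sum = 0.26399413 → 0.26399.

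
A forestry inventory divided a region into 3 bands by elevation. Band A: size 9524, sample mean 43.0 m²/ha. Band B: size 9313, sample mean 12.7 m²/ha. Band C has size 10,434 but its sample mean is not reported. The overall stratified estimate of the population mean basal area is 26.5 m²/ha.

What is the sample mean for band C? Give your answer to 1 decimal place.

23.8

Σ Nₕx̄ₕ = N·μ, so 10434·x̄_C = 29271·26.5 − (9524·43.0 + 9313·12.7).
= 775681.5 − 527807.1 = 247874.4.
x̄_C = 247874.4 / 10434 = 23.756... → 23.8.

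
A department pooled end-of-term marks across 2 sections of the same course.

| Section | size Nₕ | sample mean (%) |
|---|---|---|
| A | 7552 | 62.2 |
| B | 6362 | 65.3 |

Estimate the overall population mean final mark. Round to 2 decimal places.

x̄_st = (Σ Nₕx̄ₕ) / (Σ Nₕ) = (7552·62.2 + 6362·65.3) / 13914
= 885173 / 13914 = 63.6174... → 63.62.

63.62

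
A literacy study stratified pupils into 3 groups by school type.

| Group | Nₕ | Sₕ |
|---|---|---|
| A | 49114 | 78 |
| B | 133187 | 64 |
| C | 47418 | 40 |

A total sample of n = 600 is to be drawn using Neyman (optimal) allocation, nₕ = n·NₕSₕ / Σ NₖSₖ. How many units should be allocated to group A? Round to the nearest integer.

Σ NₕSₕ = 49114·78 + 133187·64 + 47418·40 = 14251580.
Share for A: 3830892/14251580 = 0.26880.
n_A = 600 × 0.26880 = 161.283... → 161.

161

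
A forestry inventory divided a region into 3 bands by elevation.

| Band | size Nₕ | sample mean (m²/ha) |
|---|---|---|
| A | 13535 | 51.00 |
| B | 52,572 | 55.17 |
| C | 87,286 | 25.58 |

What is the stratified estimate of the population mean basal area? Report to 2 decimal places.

37.96

N = 13535 + 52572 + 87286 = 153393.
Overall mean = Σ (Nₕ/N)·x̄ₕ — weight by population share, not a simple average.
Σ Nₕx̄ₕ = 13535·51.00 + 52572·55.17 + 87286·25.58 = 690285 + 2900397.24 + 2232775.88 = 5823458.12.
Divide by N: 5823458.12 / 153393 = 37.9643... → 37.96.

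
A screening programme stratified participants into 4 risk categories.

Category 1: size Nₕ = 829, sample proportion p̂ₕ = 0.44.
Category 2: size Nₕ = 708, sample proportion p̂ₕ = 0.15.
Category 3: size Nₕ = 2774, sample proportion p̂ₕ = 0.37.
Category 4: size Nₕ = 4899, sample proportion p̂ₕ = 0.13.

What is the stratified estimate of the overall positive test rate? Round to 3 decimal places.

Wₕ = Nₕ/N with N = 9210: 0.0900, 0.0769, 0.3012, 0.5319.
p̂_st = 0.0900·0.44 + 0.0769·0.15 + 0.3012·0.37 + 0.5319·0.13 ≈ 0.23173... → 0.232.

0.232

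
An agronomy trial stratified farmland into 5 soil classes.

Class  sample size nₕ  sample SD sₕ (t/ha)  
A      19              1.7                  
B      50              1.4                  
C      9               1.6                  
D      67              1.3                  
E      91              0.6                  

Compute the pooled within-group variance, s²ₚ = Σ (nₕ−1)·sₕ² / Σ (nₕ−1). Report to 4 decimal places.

Degrees of freedom: 18 + 49 + 8 + 66 + 90 = 231.
Σ(nₕ−1)sₕ² = 18·2.89 + 49·1.96 + 8·2.56 + 66·1.69 + 90·0.36 = 312.48.
s²ₚ = 312.48 / 231 = 1.352727... → 1.3527.

1.3527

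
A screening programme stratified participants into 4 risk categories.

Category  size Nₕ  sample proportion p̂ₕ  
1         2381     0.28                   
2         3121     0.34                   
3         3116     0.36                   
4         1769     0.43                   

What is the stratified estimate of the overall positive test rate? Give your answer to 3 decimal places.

0.348

Wₕ = Nₕ/N with N = 10387: 0.2292, 0.3005, 0.3000, 0.1703.
p̂_st = 0.2292·0.28 + 0.3005·0.34 + 0.3000·0.36 + 0.1703·0.43 ≈ 0.34757... → 0.348.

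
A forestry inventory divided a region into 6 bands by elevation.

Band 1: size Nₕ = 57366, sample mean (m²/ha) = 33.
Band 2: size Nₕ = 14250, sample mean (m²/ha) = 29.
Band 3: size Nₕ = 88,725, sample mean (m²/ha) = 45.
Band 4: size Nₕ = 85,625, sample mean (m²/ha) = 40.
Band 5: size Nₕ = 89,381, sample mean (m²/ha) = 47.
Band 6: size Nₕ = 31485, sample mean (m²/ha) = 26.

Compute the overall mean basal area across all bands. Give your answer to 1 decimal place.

40.2

N = 366832; weights Wₕ = Nₕ/N = (0.1564, 0.0388, 0.2419, 0.2334, 0.2437, 0.0858).
x̄_st = Σ Wₕ·x̄ₕ = 0.1564·33 + 0.0388·29 + 0.2419·45 + 0.2334·40 + 0.2437·47 + 0.0858·26 ≈ 40.191...
→ 40.2.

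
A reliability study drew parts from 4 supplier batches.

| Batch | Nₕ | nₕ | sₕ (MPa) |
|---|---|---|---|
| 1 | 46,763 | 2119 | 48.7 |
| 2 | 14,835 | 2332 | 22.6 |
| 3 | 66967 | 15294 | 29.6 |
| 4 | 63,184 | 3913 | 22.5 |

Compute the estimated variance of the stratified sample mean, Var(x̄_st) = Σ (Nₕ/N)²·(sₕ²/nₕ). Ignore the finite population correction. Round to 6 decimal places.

N = 191749; Wₕ = Nₕ/N.
batch 1: (46763/191749)²·48.7²/2119 = 0.066567996
batch 2: (14835/191749)²·22.6²/2332 = 0.001310983
batch 3: (66967/191749)²·29.6²/15294 = 0.006987435
batch 4: (63184/191749)²·22.5²/3913 = 0.014047635
Sum = 0.088914049 → 0.088914.

0.088914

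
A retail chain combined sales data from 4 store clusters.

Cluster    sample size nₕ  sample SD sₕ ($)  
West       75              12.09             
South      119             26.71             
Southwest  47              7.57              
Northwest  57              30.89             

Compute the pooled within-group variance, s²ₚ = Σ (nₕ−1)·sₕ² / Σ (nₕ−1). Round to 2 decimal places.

513.85

West: (75−1)·12.09² = 74·146.1681 = 10816.4394
South: (119−1)·26.71² = 118·713.4241 = 84184.0438
Southwest: (47−1)·7.57² = 46·57.3049 = 2636.0254
Northwest: (57−1)·30.89² = 56·954.1921 = 53434.7576
Numerator = 151071.2662; denominator = Σ(nₕ−1) = 294.
s²ₚ = 151071.2662/294 = 513.8478... → 513.85.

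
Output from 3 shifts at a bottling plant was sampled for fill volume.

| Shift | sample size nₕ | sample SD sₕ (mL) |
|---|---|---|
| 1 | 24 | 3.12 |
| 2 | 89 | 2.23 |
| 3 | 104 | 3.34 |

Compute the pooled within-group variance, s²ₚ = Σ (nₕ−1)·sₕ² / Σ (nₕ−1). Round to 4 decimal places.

8.4604

Degrees of freedom: 23 + 88 + 103 = 214.
Σ(nₕ−1)sₕ² = 23·9.7344 + 88·4.9729 + 103·11.1556 = 1810.5332.
s²ₚ = 1810.5332 / 214 = 8.460436... → 8.4604.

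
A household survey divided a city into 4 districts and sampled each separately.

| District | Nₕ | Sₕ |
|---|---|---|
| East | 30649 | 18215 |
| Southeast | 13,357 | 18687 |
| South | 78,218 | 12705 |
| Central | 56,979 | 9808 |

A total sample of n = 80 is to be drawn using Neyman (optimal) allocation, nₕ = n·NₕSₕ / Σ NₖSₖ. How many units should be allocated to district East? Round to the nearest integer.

19

East: NₕSₕ = 30649·18215 = 558271535
Southeast: NₕSₕ = 13357·18687 = 249602259
South: NₕSₕ = 78218·12705 = 993759690
Central: NₕSₕ = 56979·9808 = 558850032
Σ NₕSₕ = 2360483516.
n_East = 80·558271535/2360483516 = 18.921... → 19.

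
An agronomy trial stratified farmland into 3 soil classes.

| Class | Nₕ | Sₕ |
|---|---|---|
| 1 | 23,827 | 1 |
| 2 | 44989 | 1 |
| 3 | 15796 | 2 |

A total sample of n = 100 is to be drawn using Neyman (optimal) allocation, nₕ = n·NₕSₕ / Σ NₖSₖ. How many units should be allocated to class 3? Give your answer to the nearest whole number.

Σ NₕSₕ = 23827·1 + 44989·1 + 15796·2 = 100408.
Share for 3: 31592/100408 = 0.31464.
n_3 = 100 × 0.31464 = 31.464... → 31.

31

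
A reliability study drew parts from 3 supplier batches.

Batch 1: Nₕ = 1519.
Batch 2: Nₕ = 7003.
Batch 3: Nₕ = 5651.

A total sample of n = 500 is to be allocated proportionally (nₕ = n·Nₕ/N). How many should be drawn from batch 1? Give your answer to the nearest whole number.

54

N = 1519 + 7003 + 5651 = 14173.
n_1 = 500·1519/14173 = 53.588... → 54.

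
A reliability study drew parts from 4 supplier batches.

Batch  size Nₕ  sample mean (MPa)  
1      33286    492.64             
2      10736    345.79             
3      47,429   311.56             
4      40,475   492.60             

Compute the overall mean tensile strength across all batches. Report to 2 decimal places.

415.58

N = 33286 + 10736 + 47429 + 40475 = 131926.
Overall mean = Σ (Nₕ/N)·x̄ₕ — weight by population share, not a simple average.
Σ Nₕx̄ₕ = 33286·492.64 + 10736·345.79 + 47429·311.56 + 40475·492.60 = 16398015.04 + 3712401.44 + 14776979.24 + 19937985 = 54825380.72.
Divide by N: 54825380.72 / 131926 = 415.5768... → 415.58.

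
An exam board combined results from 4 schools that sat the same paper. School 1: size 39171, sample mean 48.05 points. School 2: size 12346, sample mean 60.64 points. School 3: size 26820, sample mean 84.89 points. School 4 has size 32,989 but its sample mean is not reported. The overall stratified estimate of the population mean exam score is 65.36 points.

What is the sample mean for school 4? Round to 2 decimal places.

N = 39171 + 12346 + 26820 + 32989 = 111326.
Overall total = μ·N = 65.36·111326 = 7276267.36.
Subtract the known strata: 39171·48.05 + 12346·60.64 + 26820·84.89 = 4907577.79.
Remaining total for school 4: 7276267.36 − 4907577.79 = 2368689.57.
Divide by its size: 2368689.57 / 32989 = 71.8024... → 71.80.

71.80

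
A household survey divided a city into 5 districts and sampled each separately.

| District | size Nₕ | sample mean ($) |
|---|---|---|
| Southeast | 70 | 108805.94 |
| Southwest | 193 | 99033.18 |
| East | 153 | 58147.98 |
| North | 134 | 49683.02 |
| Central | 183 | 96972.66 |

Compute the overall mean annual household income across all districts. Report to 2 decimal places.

81896.29

N = 70 + 193 + 153 + 134 + 183 = 733.
Weight each subgroup mean by Nₕ/N and sum.
Σ Nₕx̄ₕ = 70·108805.94 + 193·99033.18 + 153·58147.98 + 134·49683.02 + 183·96972.66 = 7616415.8 + 19113403.74 + 8896640.94 + 6657524.68 + 17745996.78 = 60029981.94.
Divide by N: 60029981.94 / 733 = 81896.2919... → 81896.29.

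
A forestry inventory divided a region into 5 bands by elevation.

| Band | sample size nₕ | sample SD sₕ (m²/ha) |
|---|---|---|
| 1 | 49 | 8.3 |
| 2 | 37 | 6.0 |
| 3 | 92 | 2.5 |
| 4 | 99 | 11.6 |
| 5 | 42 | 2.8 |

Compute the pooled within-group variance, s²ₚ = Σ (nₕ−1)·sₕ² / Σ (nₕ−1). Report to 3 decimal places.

Degrees of freedom: 48 + 36 + 91 + 98 + 41 = 314.
Σ(nₕ−1)sₕ² = 48·68.89 + 36·36 + 91·6.25 + 98·134.56 + 41·7.84 = 18679.79.
s²ₚ = 18679.79 / 314 = 59.48978... → 59.490.

59.490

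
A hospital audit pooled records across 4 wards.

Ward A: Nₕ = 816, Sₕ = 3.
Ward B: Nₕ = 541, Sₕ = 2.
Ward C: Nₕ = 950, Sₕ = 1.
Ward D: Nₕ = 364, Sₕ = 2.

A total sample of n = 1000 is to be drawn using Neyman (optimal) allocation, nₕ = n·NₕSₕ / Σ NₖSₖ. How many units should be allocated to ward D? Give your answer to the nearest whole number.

A: NₕSₕ = 816·3 = 2448
B: NₕSₕ = 541·2 = 1082
C: NₕSₕ = 950·1 = 950
D: NₕSₕ = 364·2 = 728
Σ NₕSₕ = 5208.
n_D = 1000·728/5208 = 139.785... → 140.

140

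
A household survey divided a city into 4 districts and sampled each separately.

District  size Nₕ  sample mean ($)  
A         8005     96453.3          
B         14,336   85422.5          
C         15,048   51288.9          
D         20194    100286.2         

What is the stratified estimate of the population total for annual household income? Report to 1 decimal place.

4793700516.5

Estimate total by summing Nₕ·x̄ₕ over strata.
8005·96453.3 + 14336·85422.5 + 15048·51288.9 + 20194·100286.2 = 772108666.5 + 1224616960 + 771795367.2 + 2025179522.8 = 4793700516.5.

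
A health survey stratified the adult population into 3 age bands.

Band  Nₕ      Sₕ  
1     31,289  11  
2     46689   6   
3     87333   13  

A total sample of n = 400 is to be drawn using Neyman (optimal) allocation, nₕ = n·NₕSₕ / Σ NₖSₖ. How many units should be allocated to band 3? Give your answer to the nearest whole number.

258

Σ NₕSₕ = 31289·11 + 46689·6 + 87333·13 = 1759642.
Share for 3: 1135329/1759642 = 0.64520.
n_3 = 400 × 0.64520 = 258.082... → 258.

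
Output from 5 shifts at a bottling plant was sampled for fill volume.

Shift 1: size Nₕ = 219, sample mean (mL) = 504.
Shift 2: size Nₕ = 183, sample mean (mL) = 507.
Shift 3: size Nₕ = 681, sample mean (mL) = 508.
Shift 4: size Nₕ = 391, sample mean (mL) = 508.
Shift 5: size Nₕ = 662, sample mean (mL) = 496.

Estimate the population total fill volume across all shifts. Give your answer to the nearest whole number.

1076085

Population total = Σ Nₕ·x̄ₕ (each stratum's size times its mean).
219·504 + 183·507 + 681·508 + 391·508 + 662·496 = 110376 + 92781 + 345948 + 198628 + 328352 = 1076085.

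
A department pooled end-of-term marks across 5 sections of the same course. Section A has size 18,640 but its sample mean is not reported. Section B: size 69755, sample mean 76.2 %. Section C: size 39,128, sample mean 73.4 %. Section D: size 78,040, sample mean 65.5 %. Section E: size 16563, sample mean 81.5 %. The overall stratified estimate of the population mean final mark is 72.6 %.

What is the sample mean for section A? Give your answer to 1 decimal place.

N = 18640 + 69755 + 39128 + 78040 + 16563 = 222126.
Overall total = μ·N = 72.6·222126 = 16126347.6.
Subtract the known strata: 69755·76.2 + 39128·73.4 + 78040·65.5 + 16563·81.5 = 14648830.7.
Remaining total for section A: 16126347.6 − 14648830.7 = 1477516.9.
Divide by its size: 1477516.9 / 18640 = 79.266... → 79.3.

79.3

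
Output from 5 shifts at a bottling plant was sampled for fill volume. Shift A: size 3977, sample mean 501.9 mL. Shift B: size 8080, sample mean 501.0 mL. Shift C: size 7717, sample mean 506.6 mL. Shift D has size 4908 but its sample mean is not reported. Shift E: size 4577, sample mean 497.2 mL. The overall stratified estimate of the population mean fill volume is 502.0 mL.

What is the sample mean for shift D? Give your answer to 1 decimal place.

Σ Nₕx̄ₕ = N·μ, so 4908·x̄_D = 29259·502.0 − (3977·501.9 + 8080·501.0 + 7717·506.6 + 4577·497.2).
= 14688018 − 12229252.9 = 2458765.1.
x̄_D = 2458765.1 / 4908 = 500.971... → 501.0.

501.0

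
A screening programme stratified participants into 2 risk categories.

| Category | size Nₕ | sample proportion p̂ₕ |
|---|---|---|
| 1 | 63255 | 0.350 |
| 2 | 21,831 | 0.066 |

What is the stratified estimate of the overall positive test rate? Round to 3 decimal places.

0.277

Wₕ = Nₕ/N with N = 85086: 0.7434, 0.2566.
p̂_st = 0.7434·0.350 + 0.2566·0.066 ≈ 0.27713... → 0.277.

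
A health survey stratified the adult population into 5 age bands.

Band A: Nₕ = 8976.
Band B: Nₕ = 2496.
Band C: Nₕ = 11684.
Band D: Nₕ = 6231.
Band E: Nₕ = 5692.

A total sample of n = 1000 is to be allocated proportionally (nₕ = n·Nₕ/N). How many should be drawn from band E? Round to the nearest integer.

Share of band E = 5692/35079 = 0.16226.
Allocate 1000 × 0.16226 = 162.262... → 162.

162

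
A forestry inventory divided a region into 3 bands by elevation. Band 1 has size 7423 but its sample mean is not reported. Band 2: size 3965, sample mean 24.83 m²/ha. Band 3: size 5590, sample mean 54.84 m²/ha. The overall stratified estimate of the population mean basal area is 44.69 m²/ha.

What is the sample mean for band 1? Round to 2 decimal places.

47.65

N = 7423 + 3965 + 5590 = 16978.
Overall total = μ·N = 44.69·16978 = 758746.82.
Subtract the known strata: 3965·24.83 + 5590·54.84 = 405006.55.
Remaining total for band 1: 758746.82 − 405006.55 = 353740.27.
Divide by its size: 353740.27 / 7423 = 47.6546... → 47.65.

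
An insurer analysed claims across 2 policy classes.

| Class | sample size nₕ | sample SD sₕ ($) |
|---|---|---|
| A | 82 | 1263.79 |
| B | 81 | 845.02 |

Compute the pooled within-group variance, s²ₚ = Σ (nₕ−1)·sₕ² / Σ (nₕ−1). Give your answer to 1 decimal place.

A: (82−1)·1263.79² = 81·1597165.1641 = 129370378.2921
B: (81−1)·845.02² = 80·714058.8004 = 57124704.032
Numerator = 186495082.3241; denominator = Σ(nₕ−1) = 161.
s²ₚ = 186495082.3241/161 = 1158354.549... → 1158354.5.

1158354.5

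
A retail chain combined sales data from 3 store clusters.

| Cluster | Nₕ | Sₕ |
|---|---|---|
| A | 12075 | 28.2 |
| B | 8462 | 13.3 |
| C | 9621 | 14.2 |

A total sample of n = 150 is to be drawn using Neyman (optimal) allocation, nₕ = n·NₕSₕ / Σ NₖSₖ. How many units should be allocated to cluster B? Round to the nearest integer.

Σ NₕSₕ = 12075·28.2 + 8462·13.3 + 9621·14.2 = 589677.8.
Share for B: 112544.6/589677.8 = 0.19086.
n_B = 150 × 0.19086 = 28.629... → 29.

29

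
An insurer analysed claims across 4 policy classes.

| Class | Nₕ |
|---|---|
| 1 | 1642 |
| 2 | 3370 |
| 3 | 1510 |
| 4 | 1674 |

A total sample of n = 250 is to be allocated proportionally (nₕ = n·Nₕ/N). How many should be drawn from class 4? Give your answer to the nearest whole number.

51

N = 1642 + 3370 + 1510 + 1674 = 8196.
n_4 = 250·1674/8196 = 51.061... → 51.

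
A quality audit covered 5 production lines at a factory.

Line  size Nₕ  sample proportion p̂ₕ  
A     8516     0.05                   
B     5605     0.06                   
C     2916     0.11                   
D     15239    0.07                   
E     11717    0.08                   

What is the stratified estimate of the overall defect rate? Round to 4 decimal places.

Wₕ = Nₕ/N with N = 43993: 0.1936, 0.1274, 0.0663, 0.3464, 0.2663.
p̂_st = 0.1936·0.05 + 0.1274·0.06 + 0.0663·0.11 + 0.3464·0.07 + 0.2663·0.08 ≈ 0.070169... → 0.0702.

0.0702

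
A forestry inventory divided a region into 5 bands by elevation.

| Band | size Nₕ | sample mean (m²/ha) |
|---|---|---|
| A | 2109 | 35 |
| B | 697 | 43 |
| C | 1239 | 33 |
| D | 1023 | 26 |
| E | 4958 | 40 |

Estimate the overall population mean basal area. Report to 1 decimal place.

N = 10026; weights Wₕ = Nₕ/N = (0.2104, 0.0695, 0.1236, 0.1020, 0.4945).
x̄_st = Σ Wₕ·x̄ₕ = 0.2104·35 + 0.0695·43 + 0.1236·33 + 0.1020·26 + 0.4945·40 ≈ 36.863...
→ 36.9.

36.9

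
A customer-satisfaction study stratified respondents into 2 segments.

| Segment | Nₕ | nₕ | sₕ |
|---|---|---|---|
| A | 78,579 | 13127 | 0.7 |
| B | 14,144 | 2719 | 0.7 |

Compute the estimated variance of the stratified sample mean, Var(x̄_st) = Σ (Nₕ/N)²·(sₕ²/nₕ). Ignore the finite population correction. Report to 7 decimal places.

0.0000310

N = 92723. Term for each stratum: Wₕ²sₕ²/nₕ.
Var(x̄_st) = 0.0000268083 + 0.0000041933 = 0.0000310016 → 0.0000310.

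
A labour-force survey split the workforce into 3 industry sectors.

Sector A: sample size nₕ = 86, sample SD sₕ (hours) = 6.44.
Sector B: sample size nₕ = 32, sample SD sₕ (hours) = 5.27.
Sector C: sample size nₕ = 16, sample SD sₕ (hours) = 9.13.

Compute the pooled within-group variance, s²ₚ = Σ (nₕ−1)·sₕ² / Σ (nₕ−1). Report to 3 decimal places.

Degrees of freedom: 85 + 31 + 15 = 131.
Σ(nₕ−1)sₕ² = 85·41.4736 + 31·27.7729 + 15·83.3569 = 5636.5694.
s²ₚ = 5636.5694 / 131 = 43.02725... → 43.027.

43.027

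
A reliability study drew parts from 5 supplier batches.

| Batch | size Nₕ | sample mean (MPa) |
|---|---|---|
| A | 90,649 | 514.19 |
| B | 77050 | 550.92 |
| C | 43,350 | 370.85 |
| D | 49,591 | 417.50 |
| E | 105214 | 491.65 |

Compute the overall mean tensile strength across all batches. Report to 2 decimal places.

485.35

N = 365854; weights Wₕ = Nₕ/N = (0.2478, 0.2106, 0.1185, 0.1355, 0.2876).
x̄_st = Σ Wₕ·x̄ₕ = 0.2478·514.19 + 0.2106·550.92 + 0.1185·370.85 + 0.1355·417.50 + 0.2876·491.65 ≈ 485.3528...
→ 485.35.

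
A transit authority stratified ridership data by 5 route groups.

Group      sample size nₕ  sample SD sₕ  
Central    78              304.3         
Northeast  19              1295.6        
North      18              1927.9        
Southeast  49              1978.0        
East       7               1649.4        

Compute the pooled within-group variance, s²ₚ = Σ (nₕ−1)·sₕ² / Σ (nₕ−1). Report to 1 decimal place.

1835255.7

Degrees of freedom: 77 + 18 + 17 + 48 + 6 = 166.
Σ(nₕ−1)sₕ² = 77·92598.49 + 18·1678579.36 + 17·3716798.41 + 48·3912484 + 6·2720520.36 = 304652439.34.
s²ₚ = 304652439.34 / 166 = 1835255.659... → 1835255.7.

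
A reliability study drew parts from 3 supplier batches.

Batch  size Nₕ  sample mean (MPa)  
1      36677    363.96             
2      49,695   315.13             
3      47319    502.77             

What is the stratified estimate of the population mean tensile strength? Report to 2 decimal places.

x̄_st = (Σ Nₕx̄ₕ) / (Σ Nₕ) = (36677·363.96 + 49695·315.13 + 47319·502.77) / 133691
= 52799919.9 / 133691 = 394.9400... → 394.94.

394.94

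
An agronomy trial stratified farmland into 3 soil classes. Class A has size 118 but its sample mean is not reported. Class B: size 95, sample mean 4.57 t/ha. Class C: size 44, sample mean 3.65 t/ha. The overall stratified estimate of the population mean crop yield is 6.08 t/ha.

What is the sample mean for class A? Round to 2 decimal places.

8.20

N = 118 + 95 + 44 = 257.
Overall total = μ·N = 6.08·257 = 1562.56.
Subtract the known strata: 95·4.57 + 44·3.65 = 594.75.
Remaining total for class A: 1562.56 − 594.75 = 967.81.
Divide by its size: 967.81 / 118 = 8.2018... → 8.20.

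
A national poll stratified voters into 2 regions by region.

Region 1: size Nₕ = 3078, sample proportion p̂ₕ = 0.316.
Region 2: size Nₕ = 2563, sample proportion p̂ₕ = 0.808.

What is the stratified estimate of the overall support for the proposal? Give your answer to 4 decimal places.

0.5395

Wₕ = Nₕ/N with N = 5641: 0.5456, 0.4544.
p̂_st = 0.5456·0.316 + 0.4544·0.808 ≈ 0.539541... → 0.5395.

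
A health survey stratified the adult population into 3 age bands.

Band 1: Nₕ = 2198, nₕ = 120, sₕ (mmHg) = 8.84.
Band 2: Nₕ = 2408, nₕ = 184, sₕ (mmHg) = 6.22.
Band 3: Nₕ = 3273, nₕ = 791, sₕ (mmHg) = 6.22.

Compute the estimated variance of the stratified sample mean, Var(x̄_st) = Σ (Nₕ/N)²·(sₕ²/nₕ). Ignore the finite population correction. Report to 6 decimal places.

0.078760

N = 7879. Term for each stratum: Wₕ²sₕ²/nₕ.
Var(x̄_st) = 0.050679983 + 0.019639648 + 0.008440226 = 0.078759858 → 0.078760.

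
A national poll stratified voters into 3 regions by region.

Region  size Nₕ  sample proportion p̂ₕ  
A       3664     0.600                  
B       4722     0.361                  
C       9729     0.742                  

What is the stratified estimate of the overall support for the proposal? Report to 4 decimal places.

0.6140

N = 3664 + 4722 + 9729 = 18115.
Overall proportion = Σ (Nₕ/N)·p̂ₕ.
Σ Nₕp̂ₕ = 2198.4 + 1704.642 + 7218.918 = 11121.96.
11121.96 / 18115 = 0.613964... → 0.6140.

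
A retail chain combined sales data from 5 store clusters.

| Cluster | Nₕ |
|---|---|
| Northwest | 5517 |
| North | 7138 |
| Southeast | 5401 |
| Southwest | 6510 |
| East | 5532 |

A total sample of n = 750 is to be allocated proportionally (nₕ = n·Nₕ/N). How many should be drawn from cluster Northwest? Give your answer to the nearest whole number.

Share of cluster Northwest = 5517/30098 = 0.18330.
Allocate 750 × 0.18330 = 137.476... → 137.

137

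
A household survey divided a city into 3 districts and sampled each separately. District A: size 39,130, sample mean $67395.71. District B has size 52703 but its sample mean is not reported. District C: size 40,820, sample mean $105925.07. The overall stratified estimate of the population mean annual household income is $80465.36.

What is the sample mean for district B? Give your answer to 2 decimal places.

N = 39130 + 52703 + 40820 = 132653.
Overall total = μ·N = 80465.36·132653 = 10673971400.08.
Subtract the known strata: 39130·67395.71 + 40820·105925.07 = 6961055489.7.
Remaining total for district B: 10673971400.08 − 6961055489.7 = 3712915910.38.
Divide by its size: 3712915910.38 / 52703 = 70449.8019... → 70449.80.

70449.80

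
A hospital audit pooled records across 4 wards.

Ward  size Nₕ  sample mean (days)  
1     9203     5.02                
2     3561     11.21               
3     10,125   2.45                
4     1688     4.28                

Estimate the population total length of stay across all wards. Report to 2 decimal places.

118148.76

Estimate total by summing Nₕ·x̄ₕ over strata.
9203·5.02 + 3561·11.21 + 10125·2.45 + 1688·4.28 = 46199.06 + 39918.81 + 24806.25 + 7224.64 = 118148.76.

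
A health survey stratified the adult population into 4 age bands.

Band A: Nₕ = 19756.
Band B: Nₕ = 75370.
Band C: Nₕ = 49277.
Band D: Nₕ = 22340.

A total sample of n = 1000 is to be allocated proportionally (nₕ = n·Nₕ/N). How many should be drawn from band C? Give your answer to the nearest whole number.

296

Share of band C = 49277/166743 = 0.29553.
Allocate 1000 × 0.29553 = 295.527... → 296.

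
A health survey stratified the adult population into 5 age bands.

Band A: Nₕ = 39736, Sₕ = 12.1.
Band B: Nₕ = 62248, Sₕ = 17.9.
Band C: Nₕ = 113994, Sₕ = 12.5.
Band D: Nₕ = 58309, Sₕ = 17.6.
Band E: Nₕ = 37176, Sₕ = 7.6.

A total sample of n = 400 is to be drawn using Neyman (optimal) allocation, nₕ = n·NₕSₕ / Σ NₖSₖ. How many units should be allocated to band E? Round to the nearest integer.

Σ NₕSₕ = 39736·12.1 + 62248·17.9 + 113994·12.5 + 58309·17.6 + 37176·7.6 = 4328745.8.
Share for E: 282537.6/4328745.8 = 0.06527.
n_E = 400 × 0.06527 = 26.108... → 26.

26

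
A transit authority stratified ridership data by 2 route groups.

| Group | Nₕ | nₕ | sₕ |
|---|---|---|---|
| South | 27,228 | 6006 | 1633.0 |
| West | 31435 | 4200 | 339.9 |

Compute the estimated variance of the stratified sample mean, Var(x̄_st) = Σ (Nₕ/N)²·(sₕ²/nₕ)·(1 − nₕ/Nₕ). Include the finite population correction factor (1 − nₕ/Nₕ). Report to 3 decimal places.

N = 58663; Wₕ = Nₕ/N.
group South: (27228/58663)²·1633.0²/6006·(1 − 6006/27228) = 74.552216
group West: (31435/58663)²·339.9²/4200·(1 − 4200/31435) = 6.843296
Sum = 81.395512 → 81.396.

81.396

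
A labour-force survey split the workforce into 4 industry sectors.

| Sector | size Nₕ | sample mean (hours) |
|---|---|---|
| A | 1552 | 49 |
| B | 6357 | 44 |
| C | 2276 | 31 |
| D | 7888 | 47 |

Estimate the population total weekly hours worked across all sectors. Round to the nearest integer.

A: 1552·49 = 76048
B: 6357·44 = 279708
C: 2276·31 = 70556
D: 7888·47 = 370736
τ̂ = Σ Nₕx̄ₕ = 797048.

797048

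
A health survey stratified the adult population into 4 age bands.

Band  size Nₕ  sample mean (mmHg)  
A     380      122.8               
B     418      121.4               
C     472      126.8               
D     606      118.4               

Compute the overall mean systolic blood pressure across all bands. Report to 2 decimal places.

N = 380 + 418 + 472 + 606 = 1876.
The stratified mean weights each stratum mean by its population share Nₕ/N.
Σ Nₕx̄ₕ = 380·122.8 + 418·121.4 + 472·126.8 + 606·118.4 = 46664 + 50745.2 + 59849.6 + 71750.4 = 229009.2.
Divide by N: 229009.2 / 1876 = 122.0731... → 122.07.

122.07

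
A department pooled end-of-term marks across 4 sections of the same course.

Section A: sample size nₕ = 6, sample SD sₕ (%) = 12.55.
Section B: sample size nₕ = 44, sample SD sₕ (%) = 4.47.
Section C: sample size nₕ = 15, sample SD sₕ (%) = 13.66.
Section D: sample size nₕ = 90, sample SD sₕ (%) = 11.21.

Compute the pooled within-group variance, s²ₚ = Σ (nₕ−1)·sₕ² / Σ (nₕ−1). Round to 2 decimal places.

102.27

A: (6−1)·12.55² = 5·157.5025 = 787.5125
B: (44−1)·4.47² = 43·19.9809 = 859.1787
C: (15−1)·13.66² = 14·186.5956 = 2612.3384
D: (90−1)·11.21² = 89·125.6641 = 11184.1049
Numerator = 15443.1345; denominator = Σ(nₕ−1) = 151.
s²ₚ = 15443.1345/151 = 102.2724... → 102.27.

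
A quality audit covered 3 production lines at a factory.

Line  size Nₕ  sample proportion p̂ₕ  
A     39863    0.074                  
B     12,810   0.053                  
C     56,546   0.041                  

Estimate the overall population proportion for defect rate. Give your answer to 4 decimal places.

0.0545

Wₕ = Nₕ/N with N = 109219: 0.3650, 0.1173, 0.5177.
p̂_st = 0.3650·0.074 + 0.1173·0.053 + 0.5177·0.041 ≈ 0.054452... → 0.0545.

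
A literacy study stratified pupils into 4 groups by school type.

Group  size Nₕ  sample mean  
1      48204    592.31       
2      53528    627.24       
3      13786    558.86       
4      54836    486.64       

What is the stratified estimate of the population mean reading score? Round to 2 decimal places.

N = 48204 + 53528 + 13786 + 54836 = 170354.
Weight each subgroup mean by Nₕ/N and sum.
Σ Nₕx̄ₕ = 48204·592.31 + 53528·627.24 + 13786·558.86 + 54836·486.64 = 28551711.24 + 33574902.72 + 7704443.96 + 26685391.04 = 96516448.96.
Divide by N: 96516448.96 / 170354 = 566.5640... → 566.56.

566.56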